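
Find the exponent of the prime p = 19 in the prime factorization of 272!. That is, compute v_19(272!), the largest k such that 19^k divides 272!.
v_19(272!) = 14

Legendre's formula: v_p(n!) = Σ_{k ≥ 1} ⌊n / p^k⌋. For p = 19, n = 272, the terms are:
  ⌊272/19^1⌋ = ⌊272/19⌋ = 14
(the next term ⌊272/19^2⌋ = 0, terminating the sum). Summing: v_19(272!) = 14 = 14.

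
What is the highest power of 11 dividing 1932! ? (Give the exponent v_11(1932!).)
v_11(1932!) = 191

Legendre's formula: v_p(n!) = Σ_{k ≥ 1} ⌊n / p^k⌋. For p = 11, n = 1932, the terms are:
  ⌊1932/11^1⌋ = ⌊1932/11⌋ = 175
  ⌊1932/11^2⌋ = ⌊1932/121⌋ = 15
  ⌊1932/11^3⌋ = ⌊1932/1331⌋ = 1
(the next term ⌊1932/11^4⌋ = 0, terminating the sum). Summing: v_11(1932!) = 175 + 15 + 1 = 191.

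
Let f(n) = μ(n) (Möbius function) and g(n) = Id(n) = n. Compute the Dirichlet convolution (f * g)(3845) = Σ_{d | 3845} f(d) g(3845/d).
(μ * Id)(3845) = 3072

Divisors of 3845: [1, 5, 769, 3845]. For each d | 3845:
  d = 1: μ(1) · Id(3845/1) = 1 · 3845 = 3845
  d = 5: μ(5) · Id(3845/5) = -1 · 769 = -769
  d = 769: μ(769) · Id(3845/769) = -1 · 5 = -5
  d = 3845: μ(3845) · Id(3845/3845) = 1 · 1 = 1
Summing: (μ * Id)(3845) = 3845 + -769 + -5 + 1 = 3072.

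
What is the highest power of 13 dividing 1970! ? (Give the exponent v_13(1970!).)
v_13(1970!) = 162

Legendre's formula: v_p(n!) = Σ_{k ≥ 1} ⌊n / p^k⌋. For p = 13, n = 1970, the terms are:
  ⌊1970/13^1⌋ = ⌊1970/13⌋ = 151
  ⌊1970/13^2⌋ = ⌊1970/169⌋ = 11
(the next term ⌊1970/13^3⌋ = 0, terminating the sum). Summing: v_13(1970!) = 151 + 11 = 162.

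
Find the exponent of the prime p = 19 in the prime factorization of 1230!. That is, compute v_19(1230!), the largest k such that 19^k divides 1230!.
v_19(1230!) = 67

Legendre's formula: v_p(n!) = Σ_{k ≥ 1} ⌊n / p^k⌋. For p = 19, n = 1230, the terms are:
  ⌊1230/19^1⌋ = ⌊1230/19⌋ = 64
  ⌊1230/19^2⌋ = ⌊1230/361⌋ = 3
(the next term ⌊1230/19^3⌋ = 0, terminating the sum). Summing: v_19(1230!) = 64 + 3 = 67.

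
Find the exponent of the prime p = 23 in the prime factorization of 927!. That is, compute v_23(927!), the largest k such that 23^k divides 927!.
v_23(927!) = 41

Legendre's formula: v_p(n!) = Σ_{k ≥ 1} ⌊n / p^k⌋. For p = 23, n = 927, the terms are:
  ⌊927/23^1⌋ = ⌊927/23⌋ = 40
  ⌊927/23^2⌋ = ⌊927/529⌋ = 1
(the next term ⌊927/23^3⌋ = 0, terminating the sum). Summing: v_23(927!) = 40 + 1 = 41.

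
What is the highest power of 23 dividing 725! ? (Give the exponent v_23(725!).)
v_23(725!) = 32

Legendre's formula: v_p(n!) = Σ_{k ≥ 1} ⌊n / p^k⌋. For p = 23, n = 725, the terms are:
  ⌊725/23^1⌋ = ⌊725/23⌋ = 31
  ⌊725/23^2⌋ = ⌊725/529⌋ = 1
(the next term ⌊725/23^3⌋ = 0, terminating the sum). Summing: v_23(725!) = 31 + 1 = 32.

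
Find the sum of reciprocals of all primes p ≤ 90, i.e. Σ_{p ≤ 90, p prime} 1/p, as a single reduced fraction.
Σ 1/p = 42605658161771733665696611824842057/23768741896345550770650537601358310

π(90) = 24, so the primes ≤ 90 are [2, 3, 5, 7, 11, 13, 17, 19, 23, 29, 31, 37, 41, 43, 47, 53, 59, 61, 67, 71, 73, 79, 83, 89]. Summing 1/p over these primes: 42605658161771733665696611824842057/23768741896345550770650537601358310 ≈ 1.7925. Mertens estimate ln ln(90) + 0.2615 ≈ 1.7655.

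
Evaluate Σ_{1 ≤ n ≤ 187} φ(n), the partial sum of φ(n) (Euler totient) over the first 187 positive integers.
Σ_{n ≤ 187} φ(n) = 10704

Compute φ(n) for each 1 ≤ n ≤ 187: φ(1) = 1, φ(2) = 1, φ(3) = 2, φ(4) = 2, φ(5) = 4, φ(6) = 2, φ(7) = 6, φ(8) = 4, φ(9) = 6, φ(10) = 4, φ(11) = 10, φ(12) = 4, φ(13) = 12, φ(14) = 6, φ(15) = 8, φ(16) = 8, φ(17) = 16, φ(18) = 6, φ(19) = 18, φ(20) = 8, φ(21) = 12, φ(22) = 10, φ(23) = 22, φ(24) = 8, φ(25) = 20, φ(26) = 12, φ(27) = 18, φ(28) = 12, φ(29) = 28, φ(30) = 8, φ(31) = 30, φ(32) = 16, φ(33) = 20, φ(34) = 16, φ(35) = 24, φ(36) = 12, φ(37) = 36, φ(38) = 18, φ(39) = 24, φ(40) = 16, φ(41) = 40, φ(42) = 12, φ(43) = 42, φ(44) = 20, φ(45) = 24, φ(46) = 22, φ(47) = 46, φ(48) = 16, φ(49) = 42, φ(50) = 20, φ(51) = 32, φ(52) = 24, φ(53) = 52, φ(54) = 18, φ(55) = 40, φ(56) = 24, φ(57) = 36, φ(58) = 28, φ(59) = 58, φ(60) = 16, φ(61) = 60, φ(62) = 30, φ(63) = 36, φ(64) = 32, φ(65) = 48, φ(66) = 20, φ(67) = 66, φ(68) = 32, φ(69) = 44, φ(70) = 24, φ(71) = 70, φ(72) = 24, φ(73) = 72, φ(74) = 36, φ(75) = 40, φ(76) = 36, φ(77) = 60, φ(78) = 24, φ(79) = 78, φ(80) = 32, φ(81) = 54, φ(82) = 40, φ(83) = 82, φ(84) = 24, φ(85) = 64, φ(86) = 42, φ(87) = 56, φ(88) = 40, φ(89) = 88, φ(90) = 24, φ(91) = 72, φ(92) = 44, φ(93) = 60, φ(94) = 46, φ(95) = 72, φ(96) = 32, φ(97) = 96, φ(98) = 42, φ(99) = 60, φ(100) = 40, φ(101) = 100, φ(102) = 32, φ(103) = 102, φ(104) = 48, φ(105) = 48, φ(106) = 52, φ(107) = 106, φ(108) = 36, φ(109) = 108, φ(110) = 40, φ(111) = 72, φ(112) = 48, φ(113) = 112, φ(114) = 36, φ(115) = 88, φ(116) = 56, φ(117) = 72, φ(118) = 58, φ(119) = 96, φ(120) = 32, φ(121) = 110, φ(122) = 60, φ(123) = 80, φ(124) = 60, φ(125) = 100, φ(126) = 36, φ(127) = 126, φ(128) = 64, φ(129) = 84, φ(130) = 48, φ(131) = 130, φ(132) = 40, φ(133) = 108, φ(134) = 66, φ(135) = 72, φ(136) = 64, φ(137) = 136, φ(138) = 44, φ(139) = 138, φ(140) = 48, φ(141) = 92, φ(142) = 70, φ(143) = 120, φ(144) = 48, φ(145) = 112, φ(146) = 72, φ(147) = 84, φ(148) = 72, φ(149) = 148, φ(150) = 40, φ(151) = 150, φ(152) = 72, φ(153) = 96, φ(154) = 60, φ(155) = 120, φ(156) = 48, φ(157) = 156, φ(158) = 78, φ(159) = 104, φ(160) = 64, φ(161) = 132, φ(162) = 54, φ(163) = 162, φ(164) = 80, φ(165) = 80, φ(166) = 82, φ(167) = 166, φ(168) = 48, φ(169) = 156, φ(170) = 64, φ(171) = 108, φ(172) = 84, φ(173) = 172, φ(174) = 56, φ(175) = 120, φ(176) = 80, φ(177) = 116, φ(178) = 88, φ(179) = 178, φ(180) = 48, φ(181) = 180, φ(182) = 72, φ(183) = 120, φ(184) = 88, φ(185) = 144, φ(186) = 60, φ(187) = 160. Summing all 187 values: 10704. (Average order: Σ_{n ≤ x} φ(n) ~ (3/π²) x². For x = 187, (3/π²)·187² ≈ 10629.30.)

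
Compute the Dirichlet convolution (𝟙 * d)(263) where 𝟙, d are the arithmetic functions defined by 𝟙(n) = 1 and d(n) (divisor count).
(𝟙 * d)(263) = 3

Divisors of 263: [1, 263]. For each d | 263:
  d = 1: 𝟙(1) · d(263/1) = 1 · 2 = 2
  d = 263: 𝟙(263) · d(263/263) = 1 · 1 = 1
Summing: (𝟙 * d)(263) = 2 + 1 = 3.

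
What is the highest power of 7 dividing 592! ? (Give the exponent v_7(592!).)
v_7(592!) = 97

Legendre's formula: v_p(n!) = Σ_{k ≥ 1} ⌊n / p^k⌋. For p = 7, n = 592, the terms are:
  ⌊592/7^1⌋ = ⌊592/7⌋ = 84
  ⌊592/7^2⌋ = ⌊592/49⌋ = 12
  ⌊592/7^3⌋ = ⌊592/343⌋ = 1
(the next term ⌊592/7^4⌋ = 0, terminating the sum). Summing: v_7(592!) = 84 + 12 + 1 = 97.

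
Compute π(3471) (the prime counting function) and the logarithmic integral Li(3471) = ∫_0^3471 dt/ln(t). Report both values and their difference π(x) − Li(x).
π(3471) = 487;  Li(3471) ≈ 501.05;  π(x) − Li(x) ≈ -14.05.

Direct count of primes ≤ 3471 gives π(3471) = 487. Numerical evaluation of the logarithmic integral gives Li(3471) ≈ 501.05. The difference π(x) − Li(x) ≈ -14.05 is typically negative for small/moderate x (Li(x) overestimates), though Littlewood's theorem shows this sign changes infinitely often.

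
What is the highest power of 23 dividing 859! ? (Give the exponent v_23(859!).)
v_23(859!) = 38

Legendre's formula: v_p(n!) = Σ_{k ≥ 1} ⌊n / p^k⌋. For p = 23, n = 859, the terms are:
  ⌊859/23^1⌋ = ⌊859/23⌋ = 37
  ⌊859/23^2⌋ = ⌊859/529⌋ = 1
(the next term ⌊859/23^3⌋ = 0, terminating the sum). Summing: v_23(859!) = 37 + 1 = 38.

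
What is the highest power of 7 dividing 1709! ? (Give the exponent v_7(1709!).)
v_7(1709!) = 282

Legendre's formula: v_p(n!) = Σ_{k ≥ 1} ⌊n / p^k⌋. For p = 7, n = 1709, the terms are:
  ⌊1709/7^1⌋ = ⌊1709/7⌋ = 244
  ⌊1709/7^2⌋ = ⌊1709/49⌋ = 34
  ⌊1709/7^3⌋ = ⌊1709/343⌋ = 4
(the next term ⌊1709/7^4⌋ = 0, terminating the sum). Summing: v_7(1709!) = 244 + 34 + 4 = 282.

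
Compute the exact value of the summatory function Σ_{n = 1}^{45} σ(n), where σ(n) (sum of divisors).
Σ_{n ≤ 45} σ(n) = 1686

Compute σ(n) for each 1 ≤ n ≤ 45: σ(1) = 1, σ(2) = 3, σ(3) = 4, σ(4) = 7, σ(5) = 6, σ(6) = 12, σ(7) = 8, σ(8) = 15, σ(9) = 13, σ(10) = 18, σ(11) = 12, σ(12) = 28, σ(13) = 14, σ(14) = 24, σ(15) = 24, σ(16) = 31, σ(17) = 18, σ(18) = 39, σ(19) = 20, σ(20) = 42, σ(21) = 32, σ(22) = 36, σ(23) = 24, σ(24) = 60, σ(25) = 31, σ(26) = 42, σ(27) = 40, σ(28) = 56, σ(29) = 30, σ(30) = 72, σ(31) = 32, σ(32) = 63, σ(33) = 48, σ(34) = 54, σ(35) = 48, σ(36) = 91, σ(37) = 38, σ(38) = 60, σ(39) = 56, σ(40) = 90, σ(41) = 42, σ(42) = 96, σ(43) = 44, σ(44) = 84, σ(45) = 78. Summing all 45 values: 1686. (Average order: Σ_{n ≤ x} σ(n) ~ (π²/12) x². For x = 45, (π²/12)·45² ≈ 1665.50.)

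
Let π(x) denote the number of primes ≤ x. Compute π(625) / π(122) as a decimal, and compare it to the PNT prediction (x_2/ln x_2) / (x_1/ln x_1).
π(625)/π(122) = 114/30 ≈ 3.8000;  PNT prediction ≈ 3.8229.

π(122) = 30 and π(625) = 114, so π(625)/π(122) ≈ 3.8000. The PNT-predicted ratio is (625/ln(625)) / (122/ln(122)) ≈ 3.8229. The two agree to within a few percent, as expected.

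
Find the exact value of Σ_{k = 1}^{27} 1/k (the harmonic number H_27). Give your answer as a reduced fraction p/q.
H_27 = 312536252003/80313433200

Direct summation: H_27 = 1 + 1/2 + ... + 1/27. The least common denominator is lcm(1, ..., 27) = 80313433200; over this denominator the numerator is 80313433200 + 40156716600 + 26771144400 + 20078358300 + 16062686640 + 13385572200 + 11473347600 + 10039179150 + 8923714800 + 8031343320 + 7301221200 + 6692786100 + 6177956400 + 5736673800 + 5354228880 + 5019589575 + 4724319600 + 4461857400 + 4227022800 + 4015671660 + 3824449200 + 3650610600 + 3491888400 + 3346393050 + 3212537328 + 3088978200 + 2974571600 = 312536252003, so H_27 = 312536252003/80313433200 (already in lowest terms) ≈ 3.89146. (The PNT-adjacent estimate ln(27) + γ ≈ 3.87305 matches within O(1/n).)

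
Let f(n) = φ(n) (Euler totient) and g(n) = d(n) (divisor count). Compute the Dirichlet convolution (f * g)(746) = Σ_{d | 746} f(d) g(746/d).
(φ * d)(746) = 1122

Divisors of 746: [1, 2, 373, 746]. For each d | 746:
  d = 1: φ(1) · d(746/1) = 1 · 4 = 4
  d = 2: φ(2) · d(746/2) = 1 · 2 = 2
  d = 373: φ(373) · d(746/373) = 372 · 2 = 744
  d = 746: φ(746) · d(746/746) = 372 · 1 = 372
Summing: (φ * d)(746) = 4 + 2 + 744 + 372 = 1122.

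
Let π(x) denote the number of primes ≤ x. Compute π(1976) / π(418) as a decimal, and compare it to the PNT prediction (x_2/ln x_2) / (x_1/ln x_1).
π(1976)/π(418) = 298/80 ≈ 3.7250;  PNT prediction ≈ 3.7597.

π(418) = 80 and π(1976) = 298, so π(1976)/π(418) ≈ 3.7250. The PNT-predicted ratio is (1976/ln(1976)) / (418/ln(418)) ≈ 3.7597. The two agree to within a few percent, as expected.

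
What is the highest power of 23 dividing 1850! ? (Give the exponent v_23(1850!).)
v_23(1850!) = 83

Legendre's formula: v_p(n!) = Σ_{k ≥ 1} ⌊n / p^k⌋. For p = 23, n = 1850, the terms are:
  ⌊1850/23^1⌋ = ⌊1850/23⌋ = 80
  ⌊1850/23^2⌋ = ⌊1850/529⌋ = 3
(the next term ⌊1850/23^3⌋ = 0, terminating the sum). Summing: v_23(1850!) = 80 + 3 = 83.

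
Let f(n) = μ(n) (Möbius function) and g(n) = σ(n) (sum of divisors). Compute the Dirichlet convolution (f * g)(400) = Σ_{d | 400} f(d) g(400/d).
(μ * σ)(400) = 400

Divisors of 400: [1, 2, 4, 5, 8, 10, 16, 20, 25, 40, 50, 80, 100, 200, 400]. For each d | 400:
  d = 1: μ(1) · σ(400/1) = 1 · 961 = 961
  d = 2: μ(2) · σ(400/2) = -1 · 465 = -465
  d = 4: μ(4) · σ(400/4) = 0 · 217 = 0
  d = 5: μ(5) · σ(400/5) = -1 · 186 = -186
  d = 8: μ(8) · σ(400/8) = 0 · 93 = 0
  d = 10: μ(10) · σ(400/10) = 1 · 90 = 90
  d = 16: μ(16) · σ(400/16) = 0 · 31 = 0
  d = 20: μ(20) · σ(400/20) = 0 · 42 = 0
  d = 25: μ(25) · σ(400/25) = 0 · 31 = 0
  d = 40: μ(40) · σ(400/40) = 0 · 18 = 0
  d = 50: μ(50) · σ(400/50) = 0 · 15 = 0
  d = 80: μ(80) · σ(400/80) = 0 · 6 = 0
  d = 100: μ(100) · σ(400/100) = 0 · 7 = 0
  d = 200: μ(200) · σ(400/200) = 0 · 3 = 0
  d = 400: μ(400) · σ(400/400) = 0 · 1 = 0
Summing: (μ * σ)(400) = 961 + -465 + 0 + -186 + 0 + 90 + 0 + 0 + 0 + 0 + 0 + 0 + 0 + 0 + 0 = 400.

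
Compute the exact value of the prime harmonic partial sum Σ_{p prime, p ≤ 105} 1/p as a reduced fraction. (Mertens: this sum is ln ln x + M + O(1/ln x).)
Σ 1/p = 43710588286712969019768170103664304877397/23984823528925228172706521638692258396210

π(105) = 27, so the primes ≤ 105 are [2, 3, 5, 7, 11, 13, 17, 19, 23, 29, 31, 37, 41, 43, 47, 53, 59, 61, 67, 71, 73, 79, 83, 89, 97, 101, 103]. Summing 1/p over these primes: 43710588286712969019768170103664304877397/23984823528925228172706521638692258396210 ≈ 1.8224. Mertens estimate ln ln(105) + 0.2615 ≈ 1.7992.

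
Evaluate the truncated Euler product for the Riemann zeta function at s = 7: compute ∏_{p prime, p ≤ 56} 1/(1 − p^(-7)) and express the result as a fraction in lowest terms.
∏ = 72859781352345946164271325208512748367496302513429047898775811498046799405380225394802980517015901501332936608125/72256491859259542003929080814473893559535113224475133477501839873036689289530416476883582246279412849505472872448

The primes p ≤ 56 are [2, 3, 5, 7, 11, 13, 17, 19, 23, 29, 31, 37, 41, 43, 47, 53]. For each prime, (1 − 1/p^7)^(-1) = p^7 / (p^7 − 1). The product is (1 − 1/2^7)^(-1), (1 − 1/3^7)^(-1), (1 − 1/5^7)^(-1), (1 − 1/7^7)^(-1), (1 − 1/11^7)^(-1), (1 − 1/13^7)^(-1), (1 − 1/17^7)^(-1), (1 − 1/19^7)^(-1), (1 − 1/23^7)^(-1), (1 − 1/29^7)^(-1), (1 − 1/31^7)^(-1), (1 − 1/37^7)^(-1), (1 − 1/41^7)^(-1), (1 − 1/43^7)^(-1), (1 − 1/47^7)^(-1), (1 − 1/53^7)^(-1) = ∏ p^7 / (p^7 − 1) = 72859781352345946164271325208512748367496302513429047898775811498046799405380225394802980517015901501332936608125/72256491859259542003929080814473893559535113224475133477501839873036689289530416476883582246279412849505472872448.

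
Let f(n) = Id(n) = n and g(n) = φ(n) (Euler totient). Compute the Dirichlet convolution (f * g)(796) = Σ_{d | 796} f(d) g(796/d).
(Id * φ)(796) = 3176

Divisors of 796: [1, 2, 4, 199, 398, 796]. For each d | 796:
  d = 1: Id(1) · φ(796/1) = 1 · 396 = 396
  d = 2: Id(2) · φ(796/2) = 2 · 198 = 396
  d = 4: Id(4) · φ(796/4) = 4 · 198 = 792
  d = 199: Id(199) · φ(796/199) = 199 · 2 = 398
  d = 398: Id(398) · φ(796/398) = 398 · 1 = 398
  d = 796: Id(796) · φ(796/796) = 796 · 1 = 796
Summing: (Id * φ)(796) = 396 + 396 + 792 + 398 + 398 + 796 = 3176.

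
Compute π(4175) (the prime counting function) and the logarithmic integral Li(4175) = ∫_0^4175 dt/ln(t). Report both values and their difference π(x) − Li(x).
π(4175) = 573;  Li(4175) ≈ 586.41;  π(x) − Li(x) ≈ -13.41.

Direct count of primes ≤ 4175 gives π(4175) = 573. Numerical evaluation of the logarithmic integral gives Li(4175) ≈ 586.41. The difference π(x) − Li(x) ≈ -13.41 is typically negative for small/moderate x (Li(x) overestimates), though Littlewood's theorem shows this sign changes infinitely often.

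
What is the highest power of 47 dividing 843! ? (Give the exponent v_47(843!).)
v_47(843!) = 17

Legendre's formula: v_p(n!) = Σ_{k ≥ 1} ⌊n / p^k⌋. For p = 47, n = 843, the terms are:
  ⌊843/47^1⌋ = ⌊843/47⌋ = 17
(the next term ⌊843/47^2⌋ = 0, terminating the sum). Summing: v_47(843!) = 17 = 17.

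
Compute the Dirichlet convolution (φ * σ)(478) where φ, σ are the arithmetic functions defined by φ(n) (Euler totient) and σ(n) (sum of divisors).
(φ * σ)(478) = 1912

Divisors of 478: [1, 2, 239, 478]. For each d | 478:
  d = 1: φ(1) · σ(478/1) = 1 · 720 = 720
  d = 2: φ(2) · σ(478/2) = 1 · 240 = 240
  d = 239: φ(239) · σ(478/239) = 238 · 3 = 714
  d = 478: φ(478) · σ(478/478) = 238 · 1 = 238
Summing: (φ * σ)(478) = 720 + 240 + 714 + 238 = 1912.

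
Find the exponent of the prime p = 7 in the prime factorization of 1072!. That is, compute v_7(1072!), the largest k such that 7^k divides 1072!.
v_7(1072!) = 177

Legendre's formula: v_p(n!) = Σ_{k ≥ 1} ⌊n / p^k⌋. For p = 7, n = 1072, the terms are:
  ⌊1072/7^1⌋ = ⌊1072/7⌋ = 153
  ⌊1072/7^2⌋ = ⌊1072/49⌋ = 21
  ⌊1072/7^3⌋ = ⌊1072/343⌋ = 3
(the next term ⌊1072/7^4⌋ = 0, terminating the sum). Summing: v_7(1072!) = 153 + 21 + 3 = 177.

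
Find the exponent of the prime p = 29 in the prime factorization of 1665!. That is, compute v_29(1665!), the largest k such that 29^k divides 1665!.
v_29(1665!) = 58

Legendre's formula: v_p(n!) = Σ_{k ≥ 1} ⌊n / p^k⌋. For p = 29, n = 1665, the terms are:
  ⌊1665/29^1⌋ = ⌊1665/29⌋ = 57
  ⌊1665/29^2⌋ = ⌊1665/841⌋ = 1
(the next term ⌊1665/29^3⌋ = 0, terminating the sum). Summing: v_29(1665!) = 57 + 1 = 58.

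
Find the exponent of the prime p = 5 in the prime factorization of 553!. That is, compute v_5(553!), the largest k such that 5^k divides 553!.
v_5(553!) = 136

Legendre's formula: v_p(n!) = Σ_{k ≥ 1} ⌊n / p^k⌋. For p = 5, n = 553, the terms are:
  ⌊553/5^1⌋ = ⌊553/5⌋ = 110
  ⌊553/5^2⌋ = ⌊553/25⌋ = 22
  ⌊553/5^3⌋ = ⌊553/125⌋ = 4
(the next term ⌊553/5^4⌋ = 0, terminating the sum). Summing: v_5(553!) = 110 + 22 + 4 = 136.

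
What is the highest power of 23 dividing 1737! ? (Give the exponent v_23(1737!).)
v_23(1737!) = 78

Legendre's formula: v_p(n!) = Σ_{k ≥ 1} ⌊n / p^k⌋. For p = 23, n = 1737, the terms are:
  ⌊1737/23^1⌋ = ⌊1737/23⌋ = 75
  ⌊1737/23^2⌋ = ⌊1737/529⌋ = 3
(the next term ⌊1737/23^3⌋ = 0, terminating the sum). Summing: v_23(1737!) = 75 + 3 = 78.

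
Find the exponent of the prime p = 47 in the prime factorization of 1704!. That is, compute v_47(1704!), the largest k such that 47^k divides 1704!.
v_47(1704!) = 36

Legendre's formula: v_p(n!) = Σ_{k ≥ 1} ⌊n / p^k⌋. For p = 47, n = 1704, the terms are:
  ⌊1704/47^1⌋ = ⌊1704/47⌋ = 36
(the next term ⌊1704/47^2⌋ = 0, terminating the sum). Summing: v_47(1704!) = 36 = 36.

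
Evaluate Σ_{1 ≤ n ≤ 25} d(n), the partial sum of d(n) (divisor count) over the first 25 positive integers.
Σ_{n ≤ 25} d(n) = 87

Compute d(n) for each 1 ≤ n ≤ 25: d(1) = 1, d(2) = 2, d(3) = 2, d(4) = 3, d(5) = 2, d(6) = 4, d(7) = 2, d(8) = 4, d(9) = 3, d(10) = 4, d(11) = 2, d(12) = 6, d(13) = 2, d(14) = 4, d(15) = 4, d(16) = 5, d(17) = 2, d(18) = 6, d(19) = 2, d(20) = 6, d(21) = 4, d(22) = 4, d(23) = 2, d(24) = 8, d(25) = 3. Summing all 25 values: 87. (Dirichlet's divisor formula: Σ_{n ≤ x} d(n) = x ln(x) + (2γ − 1) x + O(√x). For x = 25, the asymptotic estimate is ≈ 84.33.)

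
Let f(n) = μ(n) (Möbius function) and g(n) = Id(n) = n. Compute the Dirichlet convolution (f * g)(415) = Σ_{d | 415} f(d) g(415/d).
(μ * Id)(415) = 328

Divisors of 415: [1, 5, 83, 415]. For each d | 415:
  d = 1: μ(1) · Id(415/1) = 1 · 415 = 415
  d = 5: μ(5) · Id(415/5) = -1 · 83 = -83
  d = 83: μ(83) · Id(415/83) = -1 · 5 = -5
  d = 415: μ(415) · Id(415/415) = 1 · 1 = 1
Summing: (μ * Id)(415) = 415 + -83 + -5 + 1 = 328.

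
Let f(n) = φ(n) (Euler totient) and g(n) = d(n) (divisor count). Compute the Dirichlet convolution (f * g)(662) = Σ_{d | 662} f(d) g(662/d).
(φ * d)(662) = 996

Divisors of 662: [1, 2, 331, 662]. For each d | 662:
  d = 1: φ(1) · d(662/1) = 1 · 4 = 4
  d = 2: φ(2) · d(662/2) = 1 · 2 = 2
  d = 331: φ(331) · d(662/331) = 330 · 2 = 660
  d = 662: φ(662) · d(662/662) = 330 · 1 = 330
Summing: (φ * d)(662) = 4 + 2 + 660 + 330 = 996.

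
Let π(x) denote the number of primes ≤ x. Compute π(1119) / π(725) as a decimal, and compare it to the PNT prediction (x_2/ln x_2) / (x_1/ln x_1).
π(1119)/π(725) = 187/128 ≈ 1.4609;  PNT prediction ≈ 1.4480.

π(725) = 128 and π(1119) = 187, so π(1119)/π(725) ≈ 1.4609. The PNT-predicted ratio is (1119/ln(1119)) / (725/ln(725)) ≈ 1.4480. The two agree to within a few percent, as expected.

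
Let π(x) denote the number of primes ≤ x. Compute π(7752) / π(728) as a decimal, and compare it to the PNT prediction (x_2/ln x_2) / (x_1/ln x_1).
π(7752)/π(728) = 982/129 ≈ 7.6124;  PNT prediction ≈ 7.8359.

π(728) = 129 and π(7752) = 982, so π(7752)/π(728) ≈ 7.6124. The PNT-predicted ratio is (7752/ln(7752)) / (728/ln(728)) ≈ 7.8359. The two agree to within a few percent, as expected.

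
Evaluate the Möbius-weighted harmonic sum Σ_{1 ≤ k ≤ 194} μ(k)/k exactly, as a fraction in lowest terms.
Σ μ(k)/k = -162685145434507819720231919124130110542776026835685412824952315254342218891/10471704020615314823179750081330797558038652774832687274326525057653363714330

Values of μ(k) for 1 ≤ k ≤ 194: μ(1) = 1, μ(2) = -1, μ(3) = -1, μ(5) = -1, μ(6) = 1, μ(7) = -1, μ(10) = 1, μ(11) = -1, μ(13) = -1, μ(14) = 1, μ(15) = 1, μ(17) = -1, μ(19) = -1, μ(21) = 1, μ(22) = 1, μ(23) = -1, μ(26) = 1, μ(29) = -1, μ(30) = -1, μ(31) = -1, μ(33) = 1, μ(34) = 1, μ(35) = 1, μ(37) = -1, μ(38) = 1, μ(39) = 1, μ(41) = -1, μ(42) = -1, μ(43) = -1, μ(46) = 1, μ(47) = -1, μ(51) = 1, μ(53) = -1, μ(55) = 1, μ(57) = 1, μ(58) = 1, μ(59) = -1, μ(61) = -1, μ(62) = 1, μ(65) = 1, μ(66) = -1, μ(67) = -1, μ(69) = 1, μ(70) = -1, μ(71) = -1, μ(73) = -1, μ(74) = 1, μ(77) = 1, μ(78) = -1, μ(79) = -1, μ(82) = 1, μ(83) = -1, μ(85) = 1, μ(86) = 1, μ(87) = 1, μ(89) = -1, μ(91) = 1, μ(93) = 1, μ(94) = 1, μ(95) = 1, μ(97) = -1, μ(101) = -1, μ(102) = -1, μ(103) = -1, μ(105) = -1, μ(106) = 1, μ(107) = -1, μ(109) = -1, μ(110) = -1, μ(111) = 1, μ(113) = -1, μ(114) = -1, μ(115) = 1, μ(118) = 1, μ(119) = 1, μ(122) = 1, μ(123) = 1, μ(127) = -1, μ(129) = 1, μ(130) = -1, μ(131) = -1, μ(133) = 1, μ(134) = 1, μ(137) = -1, μ(138) = -1, μ(139) = -1, μ(141) = 1, μ(142) = 1, μ(143) = 1, μ(145) = 1, μ(146) = 1, μ(149) = -1, μ(151) = -1, μ(154) = -1, μ(155) = 1, μ(157) = -1, μ(158) = 1, μ(159) = 1, μ(161) = 1, μ(163) = -1, μ(165) = -1, μ(166) = 1, μ(167) = -1, μ(170) = -1, μ(173) = -1, μ(174) = -1, μ(177) = 1, μ(178) = 1, μ(179) = -1, μ(181) = -1, μ(182) = -1, μ(183) = 1, μ(185) = 1, μ(186) = -1, μ(187) = 1, μ(190) = -1, μ(191) = -1, μ(193) = -1, μ(194) = 1, with μ = 0 on non-squarefree integers. Summing μ(k)/k for k where μ(k) ≠ 0 gives -162685145434507819720231919124130110542776026835685412824952315254342218891/10471704020615314823179750081330797558038652774832687274326525057653363714330 ≈ -0.0155. (PNT ⟺ this sum → 0 as n → ∞.)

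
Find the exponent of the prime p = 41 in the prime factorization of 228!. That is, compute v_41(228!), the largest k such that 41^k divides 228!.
v_41(228!) = 5

Legendre's formula: v_p(n!) = Σ_{k ≥ 1} ⌊n / p^k⌋. For p = 41, n = 228, the terms are:
  ⌊228/41^1⌋ = ⌊228/41⌋ = 5
(the next term ⌊228/41^2⌋ = 0, terminating the sum). Summing: v_41(228!) = 5 = 5.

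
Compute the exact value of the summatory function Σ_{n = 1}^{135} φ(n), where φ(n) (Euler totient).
Σ_{n ≤ 135} φ(n) = 5570

Compute φ(n) for each 1 ≤ n ≤ 135: φ(1) = 1, φ(2) = 1, φ(3) = 2, φ(4) = 2, φ(5) = 4, φ(6) = 2, φ(7) = 6, φ(8) = 4, φ(9) = 6, φ(10) = 4, φ(11) = 10, φ(12) = 4, φ(13) = 12, φ(14) = 6, φ(15) = 8, φ(16) = 8, φ(17) = 16, φ(18) = 6, φ(19) = 18, φ(20) = 8, φ(21) = 12, φ(22) = 10, φ(23) = 22, φ(24) = 8, φ(25) = 20, φ(26) = 12, φ(27) = 18, φ(28) = 12, φ(29) = 28, φ(30) = 8, φ(31) = 30, φ(32) = 16, φ(33) = 20, φ(34) = 16, φ(35) = 24, φ(36) = 12, φ(37) = 36, φ(38) = 18, φ(39) = 24, φ(40) = 16, φ(41) = 40, φ(42) = 12, φ(43) = 42, φ(44) = 20, φ(45) = 24, φ(46) = 22, φ(47) = 46, φ(48) = 16, φ(49) = 42, φ(50) = 20, φ(51) = 32, φ(52) = 24, φ(53) = 52, φ(54) = 18, φ(55) = 40, φ(56) = 24, φ(57) = 36, φ(58) = 28, φ(59) = 58, φ(60) = 16, φ(61) = 60, φ(62) = 30, φ(63) = 36, φ(64) = 32, φ(65) = 48, φ(66) = 20, φ(67) = 66, φ(68) = 32, φ(69) = 44, φ(70) = 24, φ(71) = 70, φ(72) = 24, φ(73) = 72, φ(74) = 36, φ(75) = 40, φ(76) = 36, φ(77) = 60, φ(78) = 24, φ(79) = 78, φ(80) = 32, φ(81) = 54, φ(82) = 40, φ(83) = 82, φ(84) = 24, φ(85) = 64, φ(86) = 42, φ(87) = 56, φ(88) = 40, φ(89) = 88, φ(90) = 24, φ(91) = 72, φ(92) = 44, φ(93) = 60, φ(94) = 46, φ(95) = 72, φ(96) = 32, φ(97) = 96, φ(98) = 42, φ(99) = 60, φ(100) = 40, φ(101) = 100, φ(102) = 32, φ(103) = 102, φ(104) = 48, φ(105) = 48, φ(106) = 52, φ(107) = 106, φ(108) = 36, φ(109) = 108, φ(110) = 40, φ(111) = 72, φ(112) = 48, φ(113) = 112, φ(114) = 36, φ(115) = 88, φ(116) = 56, φ(117) = 72, φ(118) = 58, φ(119) = 96, φ(120) = 32, φ(121) = 110, φ(122) = 60, φ(123) = 80, φ(124) = 60, φ(125) = 100, φ(126) = 36, φ(127) = 126, φ(128) = 64, φ(129) = 84, φ(130) = 48, φ(131) = 130, φ(132) = 40, φ(133) = 108, φ(134) = 66, φ(135) = 72. Summing all 135 values: 5570. (Average order: Σ_{n ≤ x} φ(n) ~ (3/π²) x². For x = 135, (3/π²)·135² ≈ 5539.74.)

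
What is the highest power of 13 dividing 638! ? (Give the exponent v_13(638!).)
v_13(638!) = 52

Legendre's formula: v_p(n!) = Σ_{k ≥ 1} ⌊n / p^k⌋. For p = 13, n = 638, the terms are:
  ⌊638/13^1⌋ = ⌊638/13⌋ = 49
  ⌊638/13^2⌋ = ⌊638/169⌋ = 3
(the next term ⌊638/13^3⌋ = 0, terminating the sum). Summing: v_13(638!) = 49 + 3 = 52.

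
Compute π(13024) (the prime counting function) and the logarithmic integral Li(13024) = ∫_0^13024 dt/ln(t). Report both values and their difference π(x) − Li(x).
π(13024) = 1551;  Li(13024) ≈ 1569.64;  π(x) − Li(x) ≈ -18.64.

Direct count of primes ≤ 13024 gives π(13024) = 1551. Numerical evaluation of the logarithmic integral gives Li(13024) ≈ 1569.64. The difference π(x) − Li(x) ≈ -18.64 is typically negative for small/moderate x (Li(x) overestimates), though Littlewood's theorem shows this sign changes infinitely often.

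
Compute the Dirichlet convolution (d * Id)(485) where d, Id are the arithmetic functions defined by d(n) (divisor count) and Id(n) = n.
(d * Id)(485) = 693

Divisors of 485: [1, 5, 97, 485]. For each d | 485:
  d = 1: d(1) · Id(485/1) = 1 · 485 = 485
  d = 5: d(5) · Id(485/5) = 2 · 97 = 194
  d = 97: d(97) · Id(485/97) = 2 · 5 = 10
  d = 485: d(485) · Id(485/485) = 4 · 1 = 4
Summing: (d * Id)(485) = 485 + 194 + 10 + 4 = 693.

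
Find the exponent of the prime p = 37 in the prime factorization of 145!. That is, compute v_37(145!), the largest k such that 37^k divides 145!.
v_37(145!) = 3

Legendre's formula: v_p(n!) = Σ_{k ≥ 1} ⌊n / p^k⌋. For p = 37, n = 145, the terms are:
  ⌊145/37^1⌋ = ⌊145/37⌋ = 3
(the next term ⌊145/37^2⌋ = 0, terminating the sum). Summing: v_37(145!) = 3 = 3.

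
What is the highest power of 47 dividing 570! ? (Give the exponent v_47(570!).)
v_47(570!) = 12

Legendre's formula: v_p(n!) = Σ_{k ≥ 1} ⌊n / p^k⌋. For p = 47, n = 570, the terms are:
  ⌊570/47^1⌋ = ⌊570/47⌋ = 12
(the next term ⌊570/47^2⌋ = 0, terminating the sum). Summing: v_47(570!) = 12 = 12.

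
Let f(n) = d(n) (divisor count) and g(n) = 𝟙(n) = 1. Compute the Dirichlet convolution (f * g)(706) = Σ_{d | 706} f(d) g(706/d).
(d * 𝟙)(706) = 9

Divisors of 706: [1, 2, 353, 706]. For each d | 706:
  d = 1: d(1) · 𝟙(706/1) = 1 · 1 = 1
  d = 2: d(2) · 𝟙(706/2) = 2 · 1 = 2
  d = 353: d(353) · 𝟙(706/353) = 2 · 1 = 2
  d = 706: d(706) · 𝟙(706/706) = 4 · 1 = 4
Summing: (d * 𝟙)(706) = 1 + 2 + 2 + 4 = 9.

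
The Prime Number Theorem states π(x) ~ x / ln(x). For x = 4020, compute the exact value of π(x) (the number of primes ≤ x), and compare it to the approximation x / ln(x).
π(4020) = 555;  x/ln(x) ≈ 484.39;  relative error ≈ 12.72%.

Directly count primes up to 4020: π(4020) = 555. The PNT approximation gives 4020/ln(4020) ≈ 4020/8.29904 ≈ 484.39. Relative error (π(x) − x/ln(x)) / π(x) ≈ 12.72%; the approximation is known to undercount slightly (Li(x) is a better estimate).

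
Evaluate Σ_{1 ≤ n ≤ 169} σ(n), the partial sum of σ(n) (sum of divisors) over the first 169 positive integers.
Σ_{n ≤ 169} σ(n) = 23538

Compute σ(n) for each 1 ≤ n ≤ 169: σ(1) = 1, σ(2) = 3, σ(3) = 4, σ(4) = 7, σ(5) = 6, σ(6) = 12, σ(7) = 8, σ(8) = 15, σ(9) = 13, σ(10) = 18, σ(11) = 12, σ(12) = 28, σ(13) = 14, σ(14) = 24, σ(15) = 24, σ(16) = 31, σ(17) = 18, σ(18) = 39, σ(19) = 20, σ(20) = 42, σ(21) = 32, σ(22) = 36, σ(23) = 24, σ(24) = 60, σ(25) = 31, σ(26) = 42, σ(27) = 40, σ(28) = 56, σ(29) = 30, σ(30) = 72, σ(31) = 32, σ(32) = 63, σ(33) = 48, σ(34) = 54, σ(35) = 48, σ(36) = 91, σ(37) = 38, σ(38) = 60, σ(39) = 56, σ(40) = 90, σ(41) = 42, σ(42) = 96, σ(43) = 44, σ(44) = 84, σ(45) = 78, σ(46) = 72, σ(47) = 48, σ(48) = 124, σ(49) = 57, σ(50) = 93, σ(51) = 72, σ(52) = 98, σ(53) = 54, σ(54) = 120, σ(55) = 72, σ(56) = 120, σ(57) = 80, σ(58) = 90, σ(59) = 60, σ(60) = 168, σ(61) = 62, σ(62) = 96, σ(63) = 104, σ(64) = 127, σ(65) = 84, σ(66) = 144, σ(67) = 68, σ(68) = 126, σ(69) = 96, σ(70) = 144, σ(71) = 72, σ(72) = 195, σ(73) = 74, σ(74) = 114, σ(75) = 124, σ(76) = 140, σ(77) = 96, σ(78) = 168, σ(79) = 80, σ(80) = 186, σ(81) = 121, σ(82) = 126, σ(83) = 84, σ(84) = 224, σ(85) = 108, σ(86) = 132, σ(87) = 120, σ(88) = 180, σ(89) = 90, σ(90) = 234, σ(91) = 112, σ(92) = 168, σ(93) = 128, σ(94) = 144, σ(95) = 120, σ(96) = 252, σ(97) = 98, σ(98) = 171, σ(99) = 156, σ(100) = 217, σ(101) = 102, σ(102) = 216, σ(103) = 104, σ(104) = 210, σ(105) = 192, σ(106) = 162, σ(107) = 108, σ(108) = 280, σ(109) = 110, σ(110) = 216, σ(111) = 152, σ(112) = 248, σ(113) = 114, σ(114) = 240, σ(115) = 144, σ(116) = 210, σ(117) = 182, σ(118) = 180, σ(119) = 144, σ(120) = 360, σ(121) = 133, σ(122) = 186, σ(123) = 168, σ(124) = 224, σ(125) = 156, σ(126) = 312, σ(127) = 128, σ(128) = 255, σ(129) = 176, σ(130) = 252, σ(131) = 132, σ(132) = 336, σ(133) = 160, σ(134) = 204, σ(135) = 240, σ(136) = 270, σ(137) = 138, σ(138) = 288, σ(139) = 140, σ(140) = 336, σ(141) = 192, σ(142) = 216, σ(143) = 168, σ(144) = 403, σ(145) = 180, σ(146) = 222, σ(147) = 228, σ(148) = 266, σ(149) = 150, σ(150) = 372, σ(151) = 152, σ(152) = 300, σ(153) = 234, σ(154) = 288, σ(155) = 192, σ(156) = 392, σ(157) = 158, σ(158) = 240, σ(159) = 216, σ(160) = 378, σ(161) = 192, σ(162) = 363, σ(163) = 164, σ(164) = 294, σ(165) = 288, σ(166) = 252, σ(167) = 168, σ(168) = 480, σ(169) = 183. Summing all 169 values: 23538. (Average order: Σ_{n ≤ x} σ(n) ~ (π²/12) x². For x = 169, (π²/12)·169² ≈ 23490.48.)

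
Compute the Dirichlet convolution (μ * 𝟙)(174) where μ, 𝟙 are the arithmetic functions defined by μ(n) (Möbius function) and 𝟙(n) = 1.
(μ * 𝟙)(174) = 0

Divisors of 174: [1, 2, 3, 6, 29, 58, 87, 174]. For each d | 174:
  d = 1: μ(1) · 𝟙(174/1) = 1 · 1 = 1
  d = 2: μ(2) · 𝟙(174/2) = -1 · 1 = -1
  d = 3: μ(3) · 𝟙(174/3) = -1 · 1 = -1
  d = 6: μ(6) · 𝟙(174/6) = 1 · 1 = 1
  d = 29: μ(29) · 𝟙(174/29) = -1 · 1 = -1
  d = 58: μ(58) · 𝟙(174/58) = 1 · 1 = 1
  d = 87: μ(87) · 𝟙(174/87) = 1 · 1 = 1
  d = 174: μ(174) · 𝟙(174/174) = -1 · 1 = -1
Summing: (μ * 𝟙)(174) = 1 + -1 + -1 + 1 + -1 + 1 + 1 + -1 = 0.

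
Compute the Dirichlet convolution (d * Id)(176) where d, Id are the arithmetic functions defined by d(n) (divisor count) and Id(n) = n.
(d * Id)(176) = 741

Divisors of 176: [1, 2, 4, 8, 11, 16, 22, 44, 88, 176]. For each d | 176:
  d = 1: d(1) · Id(176/1) = 1 · 176 = 176
  d = 2: d(2) · Id(176/2) = 2 · 88 = 176
  d = 4: d(4) · Id(176/4) = 3 · 44 = 132
  d = 8: d(8) · Id(176/8) = 4 · 22 = 88
  d = 11: d(11) · Id(176/11) = 2 · 16 = 32
  d = 16: d(16) · Id(176/16) = 5 · 11 = 55
  d = 22: d(22) · Id(176/22) = 4 · 8 = 32
  d = 44: d(44) · Id(176/44) = 6 · 4 = 24
  d = 88: d(88) · Id(176/88) = 8 · 2 = 16
  d = 176: d(176) · Id(176/176) = 10 · 1 = 10
Summing: (d * Id)(176) = 176 + 176 + 132 + 88 + 32 + 55 + 32 + 24 + 16 + 10 = 741.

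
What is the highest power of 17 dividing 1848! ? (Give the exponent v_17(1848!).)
v_17(1848!) = 114

Legendre's formula: v_p(n!) = Σ_{k ≥ 1} ⌊n / p^k⌋. For p = 17, n = 1848, the terms are:
  ⌊1848/17^1⌋ = ⌊1848/17⌋ = 108
  ⌊1848/17^2⌋ = ⌊1848/289⌋ = 6
(the next term ⌊1848/17^3⌋ = 0, terminating the sum). Summing: v_17(1848!) = 108 + 6 = 114.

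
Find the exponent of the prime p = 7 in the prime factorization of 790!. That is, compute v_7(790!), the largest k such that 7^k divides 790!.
v_7(790!) = 130

Legendre's formula: v_p(n!) = Σ_{k ≥ 1} ⌊n / p^k⌋. For p = 7, n = 790, the terms are:
  ⌊790/7^1⌋ = ⌊790/7⌋ = 112
  ⌊790/7^2⌋ = ⌊790/49⌋ = 16
  ⌊790/7^3⌋ = ⌊790/343⌋ = 2
(the next term ⌊790/7^4⌋ = 0, terminating the sum). Summing: v_7(790!) = 112 + 16 + 2 = 130.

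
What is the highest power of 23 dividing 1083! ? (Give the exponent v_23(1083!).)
v_23(1083!) = 49

Legendre's formula: v_p(n!) = Σ_{k ≥ 1} ⌊n / p^k⌋. For p = 23, n = 1083, the terms are:
  ⌊1083/23^1⌋ = ⌊1083/23⌋ = 47
  ⌊1083/23^2⌋ = ⌊1083/529⌋ = 2
(the next term ⌊1083/23^3⌋ = 0, terminating the sum). Summing: v_23(1083!) = 47 + 2 = 49.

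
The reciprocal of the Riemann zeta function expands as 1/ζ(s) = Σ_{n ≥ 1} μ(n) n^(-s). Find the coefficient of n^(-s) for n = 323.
μ(323) = 1

Factor n = 323 = 17 · 19. μ(n) = 0 if any exponent ≥ 2 (not squarefree); otherwise μ(n) = (−1)^{ω(n)} where ω(n) is the number of distinct prime factors. Applying: μ(323) = 1.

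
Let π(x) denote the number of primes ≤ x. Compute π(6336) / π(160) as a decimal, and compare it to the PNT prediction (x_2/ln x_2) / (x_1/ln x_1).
π(6336)/π(160) = 824/37 ≈ 22.2703;  PNT prediction ≈ 22.9583.

π(160) = 37 and π(6336) = 824, so π(6336)/π(160) ≈ 22.2703. The PNT-predicted ratio is (6336/ln(6336)) / (160/ln(160)) ≈ 22.9583. The two agree to within a few percent, as expected.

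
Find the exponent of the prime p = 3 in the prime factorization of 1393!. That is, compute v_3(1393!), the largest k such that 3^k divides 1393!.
v_3(1393!) = 692

Legendre's formula: v_p(n!) = Σ_{k ≥ 1} ⌊n / p^k⌋. For p = 3, n = 1393, the terms are:
  ⌊1393/3^1⌋ = ⌊1393/3⌋ = 464
  ⌊1393/3^2⌋ = ⌊1393/9⌋ = 154
  ⌊1393/3^3⌋ = ⌊1393/27⌋ = 51
  ⌊1393/3^4⌋ = ⌊1393/81⌋ = 17
  ⌊1393/3^5⌋ = ⌊1393/243⌋ = 5
  ⌊1393/3^6⌋ = ⌊1393/729⌋ = 1
(the next term ⌊1393/3^7⌋ = 0, terminating the sum). Summing: v_3(1393!) = 464 + 154 + 51 + 17 + 5 + 1 = 692.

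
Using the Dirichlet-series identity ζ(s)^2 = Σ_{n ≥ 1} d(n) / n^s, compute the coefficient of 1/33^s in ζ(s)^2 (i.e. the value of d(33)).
d(33) = 4

ζ(s)^2 = (Σ 1/m^s)(Σ 1/k^s). The coefficient of 1/n^s in the product is the number of ordered pairs (m, k) with mk = n, which equals d(n). For n = 33, divisors are [1, 3, 11, 33], so d(33) = 4.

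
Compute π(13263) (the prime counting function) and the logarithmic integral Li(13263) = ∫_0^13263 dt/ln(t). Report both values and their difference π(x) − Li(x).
π(13263) = 1576;  Li(13263) ≈ 1594.84;  π(x) − Li(x) ≈ -18.84.

Direct count of primes ≤ 13263 gives π(13263) = 1576. Numerical evaluation of the logarithmic integral gives Li(13263) ≈ 1594.84. The difference π(x) − Li(x) ≈ -18.84 is typically negative for small/moderate x (Li(x) overestimates), though Littlewood's theorem shows this sign changes infinitely often.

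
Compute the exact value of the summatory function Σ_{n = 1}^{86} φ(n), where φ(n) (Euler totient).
Σ_{n ≤ 86} φ(n) = 2272

Compute φ(n) for each 1 ≤ n ≤ 86: φ(1) = 1, φ(2) = 1, φ(3) = 2, φ(4) = 2, φ(5) = 4, φ(6) = 2, φ(7) = 6, φ(8) = 4, φ(9) = 6, φ(10) = 4, φ(11) = 10, φ(12) = 4, φ(13) = 12, φ(14) = 6, φ(15) = 8, φ(16) = 8, φ(17) = 16, φ(18) = 6, φ(19) = 18, φ(20) = 8, φ(21) = 12, φ(22) = 10, φ(23) = 22, φ(24) = 8, φ(25) = 20, φ(26) = 12, φ(27) = 18, φ(28) = 12, φ(29) = 28, φ(30) = 8, φ(31) = 30, φ(32) = 16, φ(33) = 20, φ(34) = 16, φ(35) = 24, φ(36) = 12, φ(37) = 36, φ(38) = 18, φ(39) = 24, φ(40) = 16, φ(41) = 40, φ(42) = 12, φ(43) = 42, φ(44) = 20, φ(45) = 24, φ(46) = 22, φ(47) = 46, φ(48) = 16, φ(49) = 42, φ(50) = 20, φ(51) = 32, φ(52) = 24, φ(53) = 52, φ(54) = 18, φ(55) = 40, φ(56) = 24, φ(57) = 36, φ(58) = 28, φ(59) = 58, φ(60) = 16, φ(61) = 60, φ(62) = 30, φ(63) = 36, φ(64) = 32, φ(65) = 48, φ(66) = 20, φ(67) = 66, φ(68) = 32, φ(69) = 44, φ(70) = 24, φ(71) = 70, φ(72) = 24, φ(73) = 72, φ(74) = 36, φ(75) = 40, φ(76) = 36, φ(77) = 60, φ(78) = 24, φ(79) = 78, φ(80) = 32, φ(81) = 54, φ(82) = 40, φ(83) = 82, φ(84) = 24, φ(85) = 64, φ(86) = 42. Summing all 86 values: 2272. (Average order: Σ_{n ≤ x} φ(n) ~ (3/π²) x². For x = 86, (3/π²)·86² ≈ 2248.11.)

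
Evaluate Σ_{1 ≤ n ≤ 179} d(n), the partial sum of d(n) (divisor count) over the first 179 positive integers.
Σ_{n ≤ 179} d(n) = 953

Compute d(n) for each 1 ≤ n ≤ 179: d(1) = 1, d(2) = 2, d(3) = 2, d(4) = 3, d(5) = 2, d(6) = 4, d(7) = 2, d(8) = 4, d(9) = 3, d(10) = 4, d(11) = 2, d(12) = 6, d(13) = 2, d(14) = 4, d(15) = 4, d(16) = 5, d(17) = 2, d(18) = 6, d(19) = 2, d(20) = 6, d(21) = 4, d(22) = 4, d(23) = 2, d(24) = 8, d(25) = 3, d(26) = 4, d(27) = 4, d(28) = 6, d(29) = 2, d(30) = 8, d(31) = 2, d(32) = 6, d(33) = 4, d(34) = 4, d(35) = 4, d(36) = 9, d(37) = 2, d(38) = 4, d(39) = 4, d(40) = 8, d(41) = 2, d(42) = 8, d(43) = 2, d(44) = 6, d(45) = 6, d(46) = 4, d(47) = 2, d(48) = 10, d(49) = 3, d(50) = 6, d(51) = 4, d(52) = 6, d(53) = 2, d(54) = 8, d(55) = 4, d(56) = 8, d(57) = 4, d(58) = 4, d(59) = 2, d(60) = 12, d(61) = 2, d(62) = 4, d(63) = 6, d(64) = 7, d(65) = 4, d(66) = 8, d(67) = 2, d(68) = 6, d(69) = 4, d(70) = 8, d(71) = 2, d(72) = 12, d(73) = 2, d(74) = 4, d(75) = 6, d(76) = 6, d(77) = 4, d(78) = 8, d(79) = 2, d(80) = 10, d(81) = 5, d(82) = 4, d(83) = 2, d(84) = 12, d(85) = 4, d(86) = 4, d(87) = 4, d(88) = 8, d(89) = 2, d(90) = 12, d(91) = 4, d(92) = 6, d(93) = 4, d(94) = 4, d(95) = 4, d(96) = 12, d(97) = 2, d(98) = 6, d(99) = 6, d(100) = 9, d(101) = 2, d(102) = 8, d(103) = 2, d(104) = 8, d(105) = 8, d(106) = 4, d(107) = 2, d(108) = 12, d(109) = 2, d(110) = 8, d(111) = 4, d(112) = 10, d(113) = 2, d(114) = 8, d(115) = 4, d(116) = 6, d(117) = 6, d(118) = 4, d(119) = 4, d(120) = 16, d(121) = 3, d(122) = 4, d(123) = 4, d(124) = 6, d(125) = 4, d(126) = 12, d(127) = 2, d(128) = 8, d(129) = 4, d(130) = 8, d(131) = 2, d(132) = 12, d(133) = 4, d(134) = 4, d(135) = 8, d(136) = 8, d(137) = 2, d(138) = 8, d(139) = 2, d(140) = 12, d(141) = 4, d(142) = 4, d(143) = 4, d(144) = 15, d(145) = 4, d(146) = 4, d(147) = 6, d(148) = 6, d(149) = 2, d(150) = 12, d(151) = 2, d(152) = 8, d(153) = 6, d(154) = 8, d(155) = 4, d(156) = 12, d(157) = 2, d(158) = 4, d(159) = 4, d(160) = 12, d(161) = 4, d(162) = 10, d(163) = 2, d(164) = 6, d(165) = 8, d(166) = 4, d(167) = 2, d(168) = 16, d(169) = 3, d(170) = 8, d(171) = 6, d(172) = 6, d(173) = 2, d(174) = 8, d(175) = 6, d(176) = 10, d(177) = 4, d(178) = 4, d(179) = 2. Summing all 179 values: 953. (Dirichlet's divisor formula: Σ_{n ≤ x} d(n) = x ln(x) + (2γ − 1) x + O(√x). For x = 179, the asymptotic estimate is ≈ 956.19.)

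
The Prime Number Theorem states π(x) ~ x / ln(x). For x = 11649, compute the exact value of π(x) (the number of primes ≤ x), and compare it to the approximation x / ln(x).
π(11649) = 1399;  x/ln(x) ≈ 1244.16;  relative error ≈ 11.07%.

Directly count primes up to 11649: π(11649) = 1399. The PNT approximation gives 11649/ln(11649) ≈ 11649/9.36298 ≈ 1244.16. Relative error (π(x) − x/ln(x)) / π(x) ≈ 11.07%; the approximation is known to undercount slightly (Li(x) is a better estimate).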